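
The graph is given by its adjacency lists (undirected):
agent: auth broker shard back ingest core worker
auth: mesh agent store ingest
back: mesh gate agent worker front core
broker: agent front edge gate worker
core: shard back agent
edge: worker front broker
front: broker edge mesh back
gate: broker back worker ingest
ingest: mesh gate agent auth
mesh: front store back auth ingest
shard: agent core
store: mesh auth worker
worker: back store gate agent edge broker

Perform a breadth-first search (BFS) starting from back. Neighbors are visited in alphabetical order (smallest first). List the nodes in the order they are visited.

back, agent, core, front, gate, mesh, worker, auth, broker, ingest, shard, edge, store

Visit back; enqueue agent, core, front, gate, mesh, worker → queue [agent, core, front, gate, mesh, worker]
Visit agent; enqueue auth, broker, ingest, shard → queue [core, front, gate, mesh, worker, auth, broker, ingest, shard]
Visit core → queue [front, gate, mesh, worker, auth, broker, ingest, shard]
Visit front; enqueue edge → queue [gate, mesh, worker, auth, broker, ingest, shard, edge]
Visit gate → queue [mesh, worker, auth, broker, ingest, shard, edge]
Visit mesh; enqueue store → queue [worker, auth, broker, ingest, shard, edge, store]
Visit worker → queue [auth, broker, ingest, shard, edge, store]
Visit auth → queue [broker, ingest, shard, edge, store]
Visit broker → queue [ingest, shard, edge, store]
Visit ingest → queue [shard, edge, store]
Visit shard → queue [edge, store]
Visit edge → queue [store]
Visit store → queue []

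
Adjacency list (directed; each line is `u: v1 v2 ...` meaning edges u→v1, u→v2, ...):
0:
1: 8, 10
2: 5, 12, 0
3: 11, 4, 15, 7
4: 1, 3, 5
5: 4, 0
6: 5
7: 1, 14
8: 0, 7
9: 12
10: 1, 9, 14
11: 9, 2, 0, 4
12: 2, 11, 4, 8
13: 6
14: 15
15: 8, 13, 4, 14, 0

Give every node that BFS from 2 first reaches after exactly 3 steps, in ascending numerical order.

Level 0: 2
Level 1: 0, 5, 12
Level 2: 4, 8, 11
Level 3: 1, 3, 7, 9
Level 4: 10, 14, 15
Level 5: 13
Level 6: 6

1, 3, 7, 9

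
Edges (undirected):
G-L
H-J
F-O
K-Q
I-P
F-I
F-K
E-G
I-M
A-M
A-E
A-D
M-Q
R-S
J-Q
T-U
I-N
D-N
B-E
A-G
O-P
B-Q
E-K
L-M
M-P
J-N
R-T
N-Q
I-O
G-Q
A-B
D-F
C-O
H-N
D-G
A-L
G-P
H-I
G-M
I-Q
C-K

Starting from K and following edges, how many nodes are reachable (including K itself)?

BFS from K visits: K, Q, F, E, C, N, M, J, I, G, B, O, D, A, H, P, L
Reachable nodes: 17 of 21 total.

17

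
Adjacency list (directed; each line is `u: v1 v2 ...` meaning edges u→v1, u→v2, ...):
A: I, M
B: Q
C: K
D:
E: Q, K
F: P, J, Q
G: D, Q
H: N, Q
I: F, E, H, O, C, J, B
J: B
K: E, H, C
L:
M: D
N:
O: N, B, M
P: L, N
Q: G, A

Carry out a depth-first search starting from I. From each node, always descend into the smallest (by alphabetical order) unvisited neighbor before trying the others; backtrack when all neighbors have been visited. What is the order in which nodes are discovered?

Visit I
I → B
B → Q
Q → A
A → M
M → D
Q → G
I → C
C → K
K → E
K → H
H → N
I → F
F → J
F → P
P → L
I → O

I B Q A M D G C K E H N F J P L O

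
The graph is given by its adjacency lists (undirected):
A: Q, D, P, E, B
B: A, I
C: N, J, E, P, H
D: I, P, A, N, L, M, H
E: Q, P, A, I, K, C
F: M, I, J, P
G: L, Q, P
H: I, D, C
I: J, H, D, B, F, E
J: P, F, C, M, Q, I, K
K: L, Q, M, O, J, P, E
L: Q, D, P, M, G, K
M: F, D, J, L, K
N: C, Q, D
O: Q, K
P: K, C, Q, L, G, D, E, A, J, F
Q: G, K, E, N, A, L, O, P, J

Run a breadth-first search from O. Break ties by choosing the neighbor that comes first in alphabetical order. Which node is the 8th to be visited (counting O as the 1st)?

P

Visit O; enqueue K, Q → queue [K, Q]
Visit K; enqueue E, J, L, M, P → queue [Q, E, J, L, M, P]
Visit Q; enqueue A, G, N → queue [E, J, L, M, P, A, G, N]
Visit E; enqueue C, I → queue [J, L, M, P, A, G, N, C, I]
Visit J; enqueue F → queue [L, M, P, A, G, N, C, I, F]
Visit L; enqueue D → queue [M, P, A, G, N, C, I, F, D]
Visit M → queue [P, A, G, N, C, I, F, D]
Visit P → queue [A, G, N, C, I, F, D]
Visit A; enqueue B → queue [G, N, C, I, F, D, B]
Visit G → queue [N, C, I, F, D, B]
Visit N → queue [C, I, F, D, B]
Visit C; enqueue H → queue [I, F, D, B, H]
Visit I → queue [F, D, B, H]
Visit F → queue [D, B, H]
Visit D → queue [B, H]
Visit B → queue [H]
Visit H → queue []

Visit order: O, K, Q, E, J, L, M, P, A, G, N, C, I, F, D, B, H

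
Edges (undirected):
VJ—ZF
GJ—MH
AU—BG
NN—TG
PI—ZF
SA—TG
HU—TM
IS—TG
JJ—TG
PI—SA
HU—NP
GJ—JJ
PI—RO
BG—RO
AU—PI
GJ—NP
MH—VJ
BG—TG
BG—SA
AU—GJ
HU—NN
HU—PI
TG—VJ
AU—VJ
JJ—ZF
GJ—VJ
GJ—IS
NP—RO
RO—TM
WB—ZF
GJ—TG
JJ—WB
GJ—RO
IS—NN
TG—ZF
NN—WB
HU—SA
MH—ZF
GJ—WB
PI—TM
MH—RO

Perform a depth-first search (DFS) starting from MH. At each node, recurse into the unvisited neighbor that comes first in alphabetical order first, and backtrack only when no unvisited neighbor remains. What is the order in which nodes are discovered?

MH GJ AU BG RO NP HU NN IS TG JJ WB ZF PI SA TM VJ

Visit MH
MH → GJ
GJ → AU
AU → BG
BG → RO
RO → NP
NP → HU
HU → NN
NN → IS
IS → TG
TG → JJ
JJ → WB
WB → ZF
ZF → PI
PI → SA
PI → TM
ZF → VJ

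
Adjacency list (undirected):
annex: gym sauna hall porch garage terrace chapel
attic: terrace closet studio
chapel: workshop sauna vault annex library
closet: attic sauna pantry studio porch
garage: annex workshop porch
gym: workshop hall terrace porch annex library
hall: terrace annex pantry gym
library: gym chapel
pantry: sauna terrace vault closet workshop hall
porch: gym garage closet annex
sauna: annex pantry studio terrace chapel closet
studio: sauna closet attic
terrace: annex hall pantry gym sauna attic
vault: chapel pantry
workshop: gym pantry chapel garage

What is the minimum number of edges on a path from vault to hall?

Level 0: vault
Level 1: chapel, pantry
Level 2: annex, closet, hall, library, sauna, terrace, workshop
Level 3: attic, garage, gym, porch, studio
hall first appears at level 2.

2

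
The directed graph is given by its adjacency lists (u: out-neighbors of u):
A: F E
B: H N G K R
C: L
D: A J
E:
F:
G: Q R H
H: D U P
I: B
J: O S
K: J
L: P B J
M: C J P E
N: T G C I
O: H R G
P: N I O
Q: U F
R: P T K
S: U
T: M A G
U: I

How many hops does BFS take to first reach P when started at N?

3

Level 0: N
Level 1: C, G, I, T
Level 2: A, B, H, L, M, Q, R
Level 3: D, E, F, J, K, P, U
Level 4: O, S
P first appears at level 3.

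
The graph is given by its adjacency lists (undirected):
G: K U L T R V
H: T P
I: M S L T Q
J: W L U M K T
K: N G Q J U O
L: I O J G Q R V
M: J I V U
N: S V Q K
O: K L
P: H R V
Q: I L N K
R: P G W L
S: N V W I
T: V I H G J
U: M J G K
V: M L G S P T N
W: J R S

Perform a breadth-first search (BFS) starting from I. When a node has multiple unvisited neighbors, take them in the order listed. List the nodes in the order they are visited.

I, M, S, L, T, Q, J, V, U, N, W, O, G, R, H, K, P

Visit I; enqueue M, S, L, T, Q → queue [M, S, L, T, Q]
Visit M; enqueue J, V, U → queue [S, L, T, Q, J, V, U]
Visit S; enqueue N, W → queue [L, T, Q, J, V, U, N, W]
Visit L; enqueue O, G, R → queue [T, Q, J, V, U, N, W, O, G, R]
Visit T; enqueue H → queue [Q, J, V, U, N, W, O, G, R, H]
Visit Q; enqueue K → queue [J, V, U, N, W, O, G, R, H, K]
Visit J → queue [V, U, N, W, O, G, R, H, K]
Visit V; enqueue P → queue [U, N, W, O, G, R, H, K, P]
Visit U → queue [N, W, O, G, R, H, K, P]
Visit N → queue [W, O, G, R, H, K, P]
Visit W → queue [O, G, R, H, K, P]
Visit O → queue [G, R, H, K, P]
Visit G → queue [R, H, K, P]
Visit R → queue [H, K, P]
Visit H → queue [K, P]
Visit K → queue [P]
Visit P → queue []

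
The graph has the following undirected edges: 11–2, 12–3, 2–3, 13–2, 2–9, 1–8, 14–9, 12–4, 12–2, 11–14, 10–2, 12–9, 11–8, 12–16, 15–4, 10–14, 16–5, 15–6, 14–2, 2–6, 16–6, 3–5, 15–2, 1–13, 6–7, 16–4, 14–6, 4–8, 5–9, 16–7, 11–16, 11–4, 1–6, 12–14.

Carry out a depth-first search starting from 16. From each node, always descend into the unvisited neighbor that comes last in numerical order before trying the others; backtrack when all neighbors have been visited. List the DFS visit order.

Visit 16
16 → 12
12 → 14
14 → 11
11 → 8
8 → 4
4 → 15
15 → 6
6 → 7
6 → 2
2 → 13
13 → 1
2 → 10
2 → 9
9 → 5
5 → 3

16 12 14 11 8 4 15 6 7 2 13 1 10 9 5 3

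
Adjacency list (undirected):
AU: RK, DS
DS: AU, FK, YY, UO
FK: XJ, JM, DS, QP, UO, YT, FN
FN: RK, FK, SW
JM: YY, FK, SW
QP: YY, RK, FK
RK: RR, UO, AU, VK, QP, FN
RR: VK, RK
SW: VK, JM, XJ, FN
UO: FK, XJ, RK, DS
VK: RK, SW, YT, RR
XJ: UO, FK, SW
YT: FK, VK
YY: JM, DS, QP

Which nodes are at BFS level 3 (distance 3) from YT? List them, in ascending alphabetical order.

Level 0: YT
Level 1: FK, VK
Level 2: DS, FN, JM, QP, RK, RR, SW, UO, XJ
Level 3: AU, YY

AU, YY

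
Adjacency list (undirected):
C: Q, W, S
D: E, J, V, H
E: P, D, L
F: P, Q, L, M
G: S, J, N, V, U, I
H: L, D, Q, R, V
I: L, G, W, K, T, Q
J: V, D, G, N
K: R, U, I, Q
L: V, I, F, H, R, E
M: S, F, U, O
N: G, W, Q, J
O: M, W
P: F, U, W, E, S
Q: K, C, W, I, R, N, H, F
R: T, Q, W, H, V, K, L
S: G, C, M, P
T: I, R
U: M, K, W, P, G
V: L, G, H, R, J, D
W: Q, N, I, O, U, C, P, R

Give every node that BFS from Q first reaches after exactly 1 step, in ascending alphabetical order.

Level 0: Q
Level 1: C, F, H, I, K, N, R, W
Level 2: D, G, J, L, M, O, P, S, T, U, V
Level 3: E

C, F, H, I, K, N, R, W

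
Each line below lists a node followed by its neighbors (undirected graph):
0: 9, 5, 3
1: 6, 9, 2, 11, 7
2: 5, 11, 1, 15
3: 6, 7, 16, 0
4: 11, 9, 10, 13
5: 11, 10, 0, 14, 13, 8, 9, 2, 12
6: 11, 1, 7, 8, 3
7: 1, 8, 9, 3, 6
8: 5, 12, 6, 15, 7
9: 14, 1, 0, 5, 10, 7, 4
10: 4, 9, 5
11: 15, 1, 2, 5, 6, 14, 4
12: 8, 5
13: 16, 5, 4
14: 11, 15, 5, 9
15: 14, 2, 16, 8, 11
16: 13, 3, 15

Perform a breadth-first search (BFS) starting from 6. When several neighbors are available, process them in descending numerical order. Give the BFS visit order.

Visit 6; enqueue 11, 8, 7, 3, 1 → queue [11, 8, 7, 3, 1]
Visit 11; enqueue 15, 14, 5, 4, 2 → queue [8, 7, 3, 1, 15, 14, 5, 4, 2]
Visit 8; enqueue 12 → queue [7, 3, 1, 15, 14, 5, 4, 2, 12]
Visit 7; enqueue 9 → queue [3, 1, 15, 14, 5, 4, 2, 12, 9]
Visit 3; enqueue 16, 0 → queue [1, 15, 14, 5, 4, 2, 12, 9, 16, 0]
Visit 1 → queue [15, 14, 5, 4, 2, 12, 9, 16, 0]
Visit 15 → queue [14, 5, 4, 2, 12, 9, 16, 0]
Visit 14 → queue [5, 4, 2, 12, 9, 16, 0]
Visit 5; enqueue 13, 10 → queue [4, 2, 12, 9, 16, 0, 13, 10]
Visit 4 → queue [2, 12, 9, 16, 0, 13, 10]
Visit 2 → queue [12, 9, 16, 0, 13, 10]
Visit 12 → queue [9, 16, 0, 13, 10]
Visit 9 → queue [16, 0, 13, 10]
Visit 16 → queue [0, 13, 10]
Visit 0 → queue [13, 10]
Visit 13 → queue [10]
Visit 10 → queue []

6 -> 11 -> 8 -> 7 -> 3 -> 1 -> 15 -> 14 -> 5 -> 4 -> 2 -> 12 -> 9 -> 16 -> 0 -> 13 -> 10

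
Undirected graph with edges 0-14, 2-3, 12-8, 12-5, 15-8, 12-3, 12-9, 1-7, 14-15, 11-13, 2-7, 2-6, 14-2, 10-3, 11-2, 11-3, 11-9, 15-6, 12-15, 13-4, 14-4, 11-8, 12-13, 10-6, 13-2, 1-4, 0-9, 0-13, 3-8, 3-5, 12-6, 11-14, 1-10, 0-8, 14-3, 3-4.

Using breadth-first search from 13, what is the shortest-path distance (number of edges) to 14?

2

Level 0: 13
Level 1: 0, 2, 4, 11, 12
Level 2: 1, 3, 5, 6, 7, 8, 9, 14, 15
Level 3: 10
14 first appears at level 2.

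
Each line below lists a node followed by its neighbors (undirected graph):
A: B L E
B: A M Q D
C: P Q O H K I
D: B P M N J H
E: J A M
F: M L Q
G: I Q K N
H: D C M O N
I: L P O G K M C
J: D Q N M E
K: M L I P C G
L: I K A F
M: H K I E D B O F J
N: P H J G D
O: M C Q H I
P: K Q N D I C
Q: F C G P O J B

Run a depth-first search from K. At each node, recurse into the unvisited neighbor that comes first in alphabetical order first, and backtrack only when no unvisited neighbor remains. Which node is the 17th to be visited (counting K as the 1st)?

O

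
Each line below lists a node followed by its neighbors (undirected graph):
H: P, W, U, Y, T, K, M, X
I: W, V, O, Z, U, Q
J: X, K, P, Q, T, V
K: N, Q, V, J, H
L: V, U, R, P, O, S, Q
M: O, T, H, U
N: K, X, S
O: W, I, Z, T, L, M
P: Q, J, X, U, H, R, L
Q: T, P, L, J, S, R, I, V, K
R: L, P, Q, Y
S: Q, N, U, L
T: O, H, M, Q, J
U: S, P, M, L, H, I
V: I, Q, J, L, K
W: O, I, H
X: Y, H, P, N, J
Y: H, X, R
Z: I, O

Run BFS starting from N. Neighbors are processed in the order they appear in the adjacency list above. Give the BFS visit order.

N → K → X → S → Q → V → J → H → Y → P → U → L → T → R → I → W → M → O → Z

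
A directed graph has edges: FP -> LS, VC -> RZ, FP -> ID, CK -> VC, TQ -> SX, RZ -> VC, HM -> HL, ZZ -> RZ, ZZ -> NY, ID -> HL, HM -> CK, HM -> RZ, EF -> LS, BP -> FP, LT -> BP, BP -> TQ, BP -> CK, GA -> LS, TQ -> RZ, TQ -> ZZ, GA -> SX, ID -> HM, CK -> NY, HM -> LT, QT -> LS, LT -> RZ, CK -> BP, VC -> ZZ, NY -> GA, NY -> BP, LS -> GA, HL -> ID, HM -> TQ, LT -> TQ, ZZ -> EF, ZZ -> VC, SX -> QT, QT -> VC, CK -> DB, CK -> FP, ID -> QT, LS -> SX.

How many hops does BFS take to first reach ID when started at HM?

2

Level 0: HM
Level 1: CK, HL, LT, RZ, TQ
Level 2: BP, DB, FP, ID, NY, SX, VC, ZZ
Level 3: EF, GA, LS, QT
ID first appears at level 2.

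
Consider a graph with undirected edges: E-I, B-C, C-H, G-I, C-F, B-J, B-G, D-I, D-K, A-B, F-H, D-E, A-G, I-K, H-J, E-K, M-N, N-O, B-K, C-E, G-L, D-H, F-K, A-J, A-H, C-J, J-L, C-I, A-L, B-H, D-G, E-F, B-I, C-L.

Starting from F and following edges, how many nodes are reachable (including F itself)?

12

BFS from F visits: F, C, E, H, K, B, I, J, L, D, A, G
Reachable nodes: 12 of 15 total.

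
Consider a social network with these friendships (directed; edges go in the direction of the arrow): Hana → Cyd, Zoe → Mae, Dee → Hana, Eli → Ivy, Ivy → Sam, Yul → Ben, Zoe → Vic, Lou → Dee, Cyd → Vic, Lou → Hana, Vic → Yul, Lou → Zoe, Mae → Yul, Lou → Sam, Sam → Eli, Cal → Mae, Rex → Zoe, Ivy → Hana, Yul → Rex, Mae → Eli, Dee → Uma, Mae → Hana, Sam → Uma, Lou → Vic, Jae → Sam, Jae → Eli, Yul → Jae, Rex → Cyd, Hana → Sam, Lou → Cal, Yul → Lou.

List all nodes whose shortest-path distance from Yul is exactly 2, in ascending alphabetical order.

Cal, Cyd, Dee, Eli, Hana, Sam, Vic, Zoe

Level 0: Yul
Level 1: Ben, Jae, Lou, Rex
Level 2: Cal, Cyd, Dee, Eli, Hana, Sam, Vic, Zoe
Level 3: Ivy, Mae, Uma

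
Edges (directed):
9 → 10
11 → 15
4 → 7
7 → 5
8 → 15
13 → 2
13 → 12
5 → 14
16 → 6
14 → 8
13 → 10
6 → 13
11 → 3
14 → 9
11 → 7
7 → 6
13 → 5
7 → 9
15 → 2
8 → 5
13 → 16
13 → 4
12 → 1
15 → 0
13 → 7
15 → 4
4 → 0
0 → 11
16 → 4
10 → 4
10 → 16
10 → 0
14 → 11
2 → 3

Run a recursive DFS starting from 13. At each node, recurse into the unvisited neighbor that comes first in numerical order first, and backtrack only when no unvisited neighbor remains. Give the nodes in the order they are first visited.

13, 2, 3, 4, 0, 11, 7, 5, 14, 8, 15, 9, 10, 16, 6, 12, 1

Visit 13
13 → 2
2 → 3
13 → 4
4 → 0
0 → 11
11 → 7
7 → 5
5 → 14
14 → 8
8 → 15
14 → 9
9 → 10
10 → 16
16 → 6
13 → 12
12 → 1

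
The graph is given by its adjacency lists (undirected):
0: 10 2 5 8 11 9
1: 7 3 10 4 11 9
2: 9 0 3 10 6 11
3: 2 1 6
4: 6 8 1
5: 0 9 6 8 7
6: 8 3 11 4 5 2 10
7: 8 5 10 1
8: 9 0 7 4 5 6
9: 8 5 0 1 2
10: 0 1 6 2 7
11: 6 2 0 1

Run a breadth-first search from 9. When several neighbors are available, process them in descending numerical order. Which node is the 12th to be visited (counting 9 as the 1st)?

Visit 9; enqueue 8, 5, 2, 1, 0 → queue [8, 5, 2, 1, 0]
Visit 8; enqueue 7, 6, 4 → queue [5, 2, 1, 0, 7, 6, 4]
Visit 5 → queue [2, 1, 0, 7, 6, 4]
Visit 2; enqueue 11, 10, 3 → queue [1, 0, 7, 6, 4, 11, 10, 3]
Visit 1 → queue [0, 7, 6, 4, 11, 10, 3]
Visit 0 → queue [7, 6, 4, 11, 10, 3]
Visit 7 → queue [6, 4, 11, 10, 3]
Visit 6 → queue [4, 11, 10, 3]
Visit 4 → queue [11, 10, 3]
Visit 11 → queue [10, 3]
Visit 10 → queue [3]
Visit 3 → queue []

Visit order: 9, 8, 5, 2, 1, 0, 7, 6, 4, 11, 10, 3

3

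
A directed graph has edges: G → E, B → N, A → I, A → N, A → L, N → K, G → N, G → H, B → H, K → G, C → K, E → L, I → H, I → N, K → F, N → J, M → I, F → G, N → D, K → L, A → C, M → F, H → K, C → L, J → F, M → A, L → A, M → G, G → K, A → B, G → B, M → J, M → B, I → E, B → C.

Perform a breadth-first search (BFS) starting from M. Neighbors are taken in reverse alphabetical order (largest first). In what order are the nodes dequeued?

M, J, I, G, F, B, A, N, H, E, K, C, L, D

Visit M; enqueue J, I, G, F, B, A → queue [J, I, G, F, B, A]
Visit J → queue [I, G, F, B, A]
Visit I; enqueue N, H, E → queue [G, F, B, A, N, H, E]
Visit G; enqueue K → queue [F, B, A, N, H, E, K]
Visit F → queue [B, A, N, H, E, K]
Visit B; enqueue C → queue [A, N, H, E, K, C]
Visit A; enqueue L → queue [N, H, E, K, C, L]
Visit N; enqueue D → queue [H, E, K, C, L, D]
Visit H → queue [E, K, C, L, D]
Visit E → queue [K, C, L, D]
Visit K → queue [C, L, D]
Visit C → queue [L, D]
Visit L → queue [D]
Visit D → queue []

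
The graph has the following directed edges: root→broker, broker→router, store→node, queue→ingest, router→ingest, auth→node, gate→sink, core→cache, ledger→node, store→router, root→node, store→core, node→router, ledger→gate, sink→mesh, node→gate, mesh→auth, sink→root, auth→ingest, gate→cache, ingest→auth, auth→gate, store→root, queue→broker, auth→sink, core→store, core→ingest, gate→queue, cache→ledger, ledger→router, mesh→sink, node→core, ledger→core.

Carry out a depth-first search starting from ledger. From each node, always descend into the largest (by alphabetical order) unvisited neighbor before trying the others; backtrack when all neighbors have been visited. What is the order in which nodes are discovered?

ledger → router → ingest → auth → sink → root → node → gate → queue → broker → cache → core → store → mesh

Visit ledger
ledger → router
router → ingest
ingest → auth
auth → sink
sink → root
root → node
node → gate
gate → queue
queue → broker
gate → cache
node → core
core → store
sink → mesh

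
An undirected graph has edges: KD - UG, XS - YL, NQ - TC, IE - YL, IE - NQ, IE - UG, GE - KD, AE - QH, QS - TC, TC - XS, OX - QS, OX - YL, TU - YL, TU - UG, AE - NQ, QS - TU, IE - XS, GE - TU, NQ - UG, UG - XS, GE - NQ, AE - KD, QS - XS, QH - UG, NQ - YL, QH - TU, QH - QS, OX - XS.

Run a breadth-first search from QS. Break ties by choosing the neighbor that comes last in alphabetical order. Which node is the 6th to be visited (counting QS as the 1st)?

Visit QS; enqueue XS, TU, TC, QH, OX → queue [XS, TU, TC, QH, OX]
Visit XS; enqueue YL, UG, IE → queue [TU, TC, QH, OX, YL, UG, IE]
Visit TU; enqueue GE → queue [TC, QH, OX, YL, UG, IE, GE]
Visit TC; enqueue NQ → queue [QH, OX, YL, UG, IE, GE, NQ]
Visit QH; enqueue AE → queue [OX, YL, UG, IE, GE, NQ, AE]
Visit OX → queue [YL, UG, IE, GE, NQ, AE]
Visit YL → queue [UG, IE, GE, NQ, AE]
Visit UG; enqueue KD → queue [IE, GE, NQ, AE, KD]
Visit IE → queue [GE, NQ, AE, KD]
Visit GE → queue [NQ, AE, KD]
Visit NQ → queue [AE, KD]
Visit AE → queue [KD]
Visit KD → queue []

Visit order: QS, XS, TU, TC, QH, OX, YL, UG, IE, GE, NQ, AE, KD

OX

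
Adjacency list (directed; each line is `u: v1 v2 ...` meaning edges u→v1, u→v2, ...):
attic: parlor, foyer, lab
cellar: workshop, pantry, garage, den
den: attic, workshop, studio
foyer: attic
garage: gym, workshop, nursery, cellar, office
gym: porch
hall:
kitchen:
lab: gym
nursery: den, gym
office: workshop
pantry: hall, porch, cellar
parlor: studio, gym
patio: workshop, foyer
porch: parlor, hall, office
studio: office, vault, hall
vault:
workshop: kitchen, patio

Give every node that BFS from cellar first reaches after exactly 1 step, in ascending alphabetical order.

Level 0: cellar
Level 1: den, garage, pantry, workshop
Level 2: attic, gym, hall, kitchen, nursery, office, patio, porch, studio
Level 3: foyer, lab, parlor, vault

den, garage, pantry, workshop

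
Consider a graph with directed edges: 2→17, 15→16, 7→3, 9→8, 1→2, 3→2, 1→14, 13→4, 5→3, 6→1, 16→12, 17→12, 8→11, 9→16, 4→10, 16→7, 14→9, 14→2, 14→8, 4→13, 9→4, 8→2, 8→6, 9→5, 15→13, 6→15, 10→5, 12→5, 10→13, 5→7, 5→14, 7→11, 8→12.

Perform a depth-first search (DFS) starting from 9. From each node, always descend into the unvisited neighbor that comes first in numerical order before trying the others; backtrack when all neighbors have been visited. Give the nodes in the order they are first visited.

Visit 9
9 → 4
4 → 10
10 → 5
5 → 3
3 → 2
2 → 17
17 → 12
5 → 7
7 → 11
5 → 14
14 → 8
8 → 6
6 → 1
6 → 15
15 → 13
15 → 16

9 4 10 5 3 2 17 12 7 11 14 8 6 1 15 13 16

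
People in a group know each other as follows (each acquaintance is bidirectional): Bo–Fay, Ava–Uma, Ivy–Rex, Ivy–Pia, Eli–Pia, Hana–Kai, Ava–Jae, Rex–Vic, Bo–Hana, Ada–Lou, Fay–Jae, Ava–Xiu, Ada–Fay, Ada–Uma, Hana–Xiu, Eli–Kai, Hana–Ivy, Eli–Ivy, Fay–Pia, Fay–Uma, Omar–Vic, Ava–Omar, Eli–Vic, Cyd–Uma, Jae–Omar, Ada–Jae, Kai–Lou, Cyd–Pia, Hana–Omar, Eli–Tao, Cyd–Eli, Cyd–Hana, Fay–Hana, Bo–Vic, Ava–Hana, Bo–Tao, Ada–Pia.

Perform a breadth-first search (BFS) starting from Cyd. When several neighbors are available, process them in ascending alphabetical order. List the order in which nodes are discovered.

Cyd -> Eli -> Hana -> Pia -> Uma -> Ivy -> Kai -> Tao -> Vic -> Ava -> Bo -> Fay -> Omar -> Xiu -> Ada -> Rex -> Lou -> Jae

Visit Cyd; enqueue Eli, Hana, Pia, Uma → queue [Eli, Hana, Pia, Uma]
Visit Eli; enqueue Ivy, Kai, Tao, Vic → queue [Hana, Pia, Uma, Ivy, Kai, Tao, Vic]
Visit Hana; enqueue Ava, Bo, Fay, Omar, Xiu → queue [Pia, Uma, Ivy, Kai, Tao, Vic, Ava, Bo, Fay, Omar, Xiu]
Visit Pia; enqueue Ada → queue [Uma, Ivy, Kai, Tao, Vic, Ava, Bo, Fay, Omar, Xiu, Ada]
Visit Uma → queue [Ivy, Kai, Tao, Vic, Ava, Bo, Fay, Omar, Xiu, Ada]
Visit Ivy; enqueue Rex → queue [Kai, Tao, Vic, Ava, Bo, Fay, Omar, Xiu, Ada, Rex]
Visit Kai; enqueue Lou → queue [Tao, Vic, Ava, Bo, Fay, Omar, Xiu, Ada, Rex, Lou]
Visit Tao → queue [Vic, Ava, Bo, Fay, Omar, Xiu, Ada, Rex, Lou]
Visit Vic → queue [Ava, Bo, Fay, Omar, Xiu, Ada, Rex, Lou]
Visit Ava; enqueue Jae → queue [Bo, Fay, Omar, Xiu, Ada, Rex, Lou, Jae]
Visit Bo → queue [Fay, Omar, Xiu, Ada, Rex, Lou, Jae]
Visit Fay → queue [Omar, Xiu, Ada, Rex, Lou, Jae]
Visit Omar → queue [Xiu, Ada, Rex, Lou, Jae]
Visit Xiu → queue [Ada, Rex, Lou, Jae]
Visit Ada → queue [Rex, Lou, Jae]
Visit Rex → queue [Lou, Jae]
Visit Lou → queue [Jae]
Visit Jae → queue []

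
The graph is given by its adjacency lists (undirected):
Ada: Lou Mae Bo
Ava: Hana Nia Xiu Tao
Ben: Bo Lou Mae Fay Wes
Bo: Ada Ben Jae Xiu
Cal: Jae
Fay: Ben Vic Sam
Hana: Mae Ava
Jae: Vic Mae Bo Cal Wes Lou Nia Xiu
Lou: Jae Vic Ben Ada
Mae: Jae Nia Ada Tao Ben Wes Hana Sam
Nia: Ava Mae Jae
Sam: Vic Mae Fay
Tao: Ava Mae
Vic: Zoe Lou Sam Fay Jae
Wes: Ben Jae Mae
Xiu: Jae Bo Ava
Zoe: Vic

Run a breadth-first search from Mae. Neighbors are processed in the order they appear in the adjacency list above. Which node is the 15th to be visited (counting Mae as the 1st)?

Visit Mae; enqueue Jae, Nia, Ada, Tao, Ben, Wes, Hana, Sam → queue [Jae, Nia, Ada, Tao, Ben, Wes, Hana, Sam]
Visit Jae; enqueue Vic, Bo, Cal, Lou, Xiu → queue [Nia, Ada, Tao, Ben, Wes, Hana, Sam, Vic, Bo, Cal, Lou, Xiu]
Visit Nia; enqueue Ava → queue [Ada, Tao, Ben, Wes, Hana, Sam, Vic, Bo, Cal, Lou, Xiu, Ava]
Visit Ada → queue [Tao, Ben, Wes, Hana, Sam, Vic, Bo, Cal, Lou, Xiu, Ava]
Visit Tao → queue [Ben, Wes, Hana, Sam, Vic, Bo, Cal, Lou, Xiu, Ava]
Visit Ben; enqueue Fay → queue [Wes, Hana, Sam, Vic, Bo, Cal, Lou, Xiu, Ava, Fay]
Visit Wes → queue [Hana, Sam, Vic, Bo, Cal, Lou, Xiu, Ava, Fay]
Visit Hana → queue [Sam, Vic, Bo, Cal, Lou, Xiu, Ava, Fay]
Visit Sam → queue [Vic, Bo, Cal, Lou, Xiu, Ava, Fay]
Visit Vic; enqueue Zoe → queue [Bo, Cal, Lou, Xiu, Ava, Fay, Zoe]
Visit Bo → queue [Cal, Lou, Xiu, Ava, Fay, Zoe]
Visit Cal → queue [Lou, Xiu, Ava, Fay, Zoe]
Visit Lou → queue [Xiu, Ava, Fay, Zoe]
Visit Xiu → queue [Ava, Fay, Zoe]
Visit Ava → queue [Fay, Zoe]
Visit Fay → queue [Zoe]
Visit Zoe → queue []

Visit order: Mae, Jae, Nia, Ada, Tao, Ben, Wes, Hana, Sam, Vic, Bo, Cal, Lou, Xiu, Ava, Fay, Zoe

Ava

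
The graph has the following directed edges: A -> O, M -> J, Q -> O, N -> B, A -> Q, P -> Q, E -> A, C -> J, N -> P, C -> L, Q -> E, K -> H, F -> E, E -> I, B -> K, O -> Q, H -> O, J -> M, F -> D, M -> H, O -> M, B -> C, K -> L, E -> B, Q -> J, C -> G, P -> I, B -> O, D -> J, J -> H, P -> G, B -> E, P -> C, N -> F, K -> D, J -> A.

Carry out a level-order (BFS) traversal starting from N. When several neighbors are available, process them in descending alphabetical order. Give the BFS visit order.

Visit N; enqueue P, F, B → queue [P, F, B]
Visit P; enqueue Q, I, G, C → queue [F, B, Q, I, G, C]
Visit F; enqueue E, D → queue [B, Q, I, G, C, E, D]
Visit B; enqueue O, K → queue [Q, I, G, C, E, D, O, K]
Visit Q; enqueue J → queue [I, G, C, E, D, O, K, J]
Visit I → queue [G, C, E, D, O, K, J]
Visit G → queue [C, E, D, O, K, J]
Visit C; enqueue L → queue [E, D, O, K, J, L]
Visit E; enqueue A → queue [D, O, K, J, L, A]
Visit D → queue [O, K, J, L, A]
Visit O; enqueue M → queue [K, J, L, A, M]
Visit K; enqueue H → queue [J, L, A, M, H]
Visit J → queue [L, A, M, H]
Visit L → queue [A, M, H]
Visit A → queue [M, H]
Visit M → queue [H]
Visit H → queue []

N -> P -> F -> B -> Q -> I -> G -> C -> E -> D -> O -> K -> J -> L -> A -> M -> H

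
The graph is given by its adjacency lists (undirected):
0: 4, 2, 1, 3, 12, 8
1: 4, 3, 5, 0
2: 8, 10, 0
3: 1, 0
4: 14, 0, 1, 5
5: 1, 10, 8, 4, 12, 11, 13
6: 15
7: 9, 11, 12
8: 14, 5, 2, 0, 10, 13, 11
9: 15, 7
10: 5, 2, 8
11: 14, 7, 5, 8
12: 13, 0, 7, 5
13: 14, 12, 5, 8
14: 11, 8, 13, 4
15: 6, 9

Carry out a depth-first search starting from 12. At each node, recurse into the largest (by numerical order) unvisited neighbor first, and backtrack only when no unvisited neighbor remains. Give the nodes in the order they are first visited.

12 13 14 11 8 10 5 4 1 3 0 2 7 9 15 6

Visit 12
12 → 13
13 → 14
14 → 11
11 → 8
8 → 10
10 → 5
5 → 4
4 → 1
1 → 3
3 → 0
0 → 2
11 → 7
7 → 9
9 → 15
15 → 6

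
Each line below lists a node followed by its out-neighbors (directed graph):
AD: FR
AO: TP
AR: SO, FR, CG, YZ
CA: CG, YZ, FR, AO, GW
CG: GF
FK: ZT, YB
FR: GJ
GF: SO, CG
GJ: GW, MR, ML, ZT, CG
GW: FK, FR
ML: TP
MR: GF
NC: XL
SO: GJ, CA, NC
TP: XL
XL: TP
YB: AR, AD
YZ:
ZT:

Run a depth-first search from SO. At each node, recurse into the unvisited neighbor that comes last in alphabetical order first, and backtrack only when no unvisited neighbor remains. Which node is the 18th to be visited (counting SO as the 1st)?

CA

Visit SO
SO → NC
NC → XL
XL → TP
SO → GJ
GJ → ZT
GJ → MR
MR → GF
GF → CG
GJ → ML
GJ → GW
GW → FR
GW → FK
FK → YB
YB → AR
AR → YZ
YB → AD
SO → CA
CA → AO

Visit order: SO, NC, XL, TP, GJ, ZT, MR, GF, CG, ML, GW, FR, FK, YB, AR, YZ, AD, CA, AO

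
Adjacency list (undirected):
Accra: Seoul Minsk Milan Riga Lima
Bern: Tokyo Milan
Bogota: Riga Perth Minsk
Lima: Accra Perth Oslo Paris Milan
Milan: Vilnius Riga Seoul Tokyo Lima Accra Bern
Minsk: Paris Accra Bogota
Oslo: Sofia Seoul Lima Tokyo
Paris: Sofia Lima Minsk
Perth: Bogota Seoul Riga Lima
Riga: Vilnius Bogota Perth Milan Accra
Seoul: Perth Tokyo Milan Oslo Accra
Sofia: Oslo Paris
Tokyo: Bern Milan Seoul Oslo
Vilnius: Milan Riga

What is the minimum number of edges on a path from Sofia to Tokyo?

Level 0: Sofia
Level 1: Oslo, Paris
Level 2: Lima, Minsk, Seoul, Tokyo
Level 3: Accra, Bern, Bogota, Milan, Perth
Level 4: Riga, Vilnius
Tokyo first appears at level 2.

2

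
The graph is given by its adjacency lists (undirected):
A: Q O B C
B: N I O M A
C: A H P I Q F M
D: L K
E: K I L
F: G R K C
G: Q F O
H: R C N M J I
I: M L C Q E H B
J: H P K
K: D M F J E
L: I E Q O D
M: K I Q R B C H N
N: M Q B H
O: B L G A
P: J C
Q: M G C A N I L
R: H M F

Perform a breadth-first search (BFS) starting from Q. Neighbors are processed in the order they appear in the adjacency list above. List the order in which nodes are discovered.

Visit Q; enqueue M, G, C, A, N, I, L → queue [M, G, C, A, N, I, L]
Visit M; enqueue K, R, B, H → queue [G, C, A, N, I, L, K, R, B, H]
Visit G; enqueue F, O → queue [C, A, N, I, L, K, R, B, H, F, O]
Visit C; enqueue P → queue [A, N, I, L, K, R, B, H, F, O, P]
Visit A → queue [N, I, L, K, R, B, H, F, O, P]
Visit N → queue [I, L, K, R, B, H, F, O, P]
Visit I; enqueue E → queue [L, K, R, B, H, F, O, P, E]
Visit L; enqueue D → queue [K, R, B, H, F, O, P, E, D]
Visit K; enqueue J → queue [R, B, H, F, O, P, E, D, J]
Visit R → queue [B, H, F, O, P, E, D, J]
Visit B → queue [H, F, O, P, E, D, J]
Visit H → queue [F, O, P, E, D, J]
Visit F → queue [O, P, E, D, J]
Visit O → queue [P, E, D, J]
Visit P → queue [E, D, J]
Visit E → queue [D, J]
Visit D → queue [J]
Visit J → queue []

Q, M, G, C, A, N, I, L, K, R, B, H, F, O, P, E, D, J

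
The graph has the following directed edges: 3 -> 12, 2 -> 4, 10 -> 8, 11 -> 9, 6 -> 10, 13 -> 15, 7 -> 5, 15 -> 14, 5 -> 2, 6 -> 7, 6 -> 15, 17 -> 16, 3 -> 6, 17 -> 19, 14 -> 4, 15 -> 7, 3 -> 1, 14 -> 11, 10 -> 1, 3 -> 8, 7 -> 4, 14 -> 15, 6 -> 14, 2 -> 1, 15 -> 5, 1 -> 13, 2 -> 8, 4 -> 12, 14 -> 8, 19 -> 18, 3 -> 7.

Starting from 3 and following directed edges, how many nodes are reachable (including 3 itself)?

15

BFS from 3 visits: 3, 12, 8, 7, 6, 1, 5, 4, 15, 14, 10, 13, 2, 11, 9
Reachable nodes: 15 of 19 total.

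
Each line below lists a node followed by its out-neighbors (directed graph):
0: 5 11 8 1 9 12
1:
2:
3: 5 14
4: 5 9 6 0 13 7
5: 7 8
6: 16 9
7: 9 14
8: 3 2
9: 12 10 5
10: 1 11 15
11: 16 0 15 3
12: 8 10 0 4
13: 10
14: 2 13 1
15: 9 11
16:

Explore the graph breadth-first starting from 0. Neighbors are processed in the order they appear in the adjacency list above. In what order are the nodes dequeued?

Visit 0; enqueue 5, 11, 8, 1, 9, 12 → queue [5, 11, 8, 1, 9, 12]
Visit 5; enqueue 7 → queue [11, 8, 1, 9, 12, 7]
Visit 11; enqueue 16, 15, 3 → queue [8, 1, 9, 12, 7, 16, 15, 3]
Visit 8; enqueue 2 → queue [1, 9, 12, 7, 16, 15, 3, 2]
Visit 1 → queue [9, 12, 7, 16, 15, 3, 2]
Visit 9; enqueue 10 → queue [12, 7, 16, 15, 3, 2, 10]
Visit 12; enqueue 4 → queue [7, 16, 15, 3, 2, 10, 4]
Visit 7; enqueue 14 → queue [16, 15, 3, 2, 10, 4, 14]
Visit 16 → queue [15, 3, 2, 10, 4, 14]
Visit 15 → queue [3, 2, 10, 4, 14]
Visit 3 → queue [2, 10, 4, 14]
Visit 2 → queue [10, 4, 14]
Visit 10 → queue [4, 14]
Visit 4; enqueue 6, 13 → queue [14, 6, 13]
Visit 14 → queue [6, 13]
Visit 6 → queue [13]
Visit 13 → queue []

0 -> 5 -> 11 -> 8 -> 1 -> 9 -> 12 -> 7 -> 16 -> 15 -> 3 -> 2 -> 10 -> 4 -> 14 -> 6 -> 13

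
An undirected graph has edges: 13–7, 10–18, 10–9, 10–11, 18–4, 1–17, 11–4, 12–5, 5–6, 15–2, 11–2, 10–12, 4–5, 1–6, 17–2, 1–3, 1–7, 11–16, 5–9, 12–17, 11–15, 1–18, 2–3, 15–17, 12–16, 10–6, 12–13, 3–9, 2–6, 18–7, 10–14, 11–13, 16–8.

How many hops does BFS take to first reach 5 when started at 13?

2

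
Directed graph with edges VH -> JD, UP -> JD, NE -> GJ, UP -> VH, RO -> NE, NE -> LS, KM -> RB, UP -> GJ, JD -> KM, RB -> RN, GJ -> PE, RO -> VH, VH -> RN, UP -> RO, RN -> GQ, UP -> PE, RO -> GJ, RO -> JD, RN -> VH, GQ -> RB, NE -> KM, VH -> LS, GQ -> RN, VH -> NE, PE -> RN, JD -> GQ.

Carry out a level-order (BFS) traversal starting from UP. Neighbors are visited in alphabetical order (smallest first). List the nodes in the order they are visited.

UP -> GJ -> JD -> PE -> RO -> VH -> GQ -> KM -> RN -> NE -> LS -> RB

Visit UP; enqueue GJ, JD, PE, RO, VH → queue [GJ, JD, PE, RO, VH]
Visit GJ → queue [JD, PE, RO, VH]
Visit JD; enqueue GQ, KM → queue [PE, RO, VH, GQ, KM]
Visit PE; enqueue RN → queue [RO, VH, GQ, KM, RN]
Visit RO; enqueue NE → queue [VH, GQ, KM, RN, NE]
Visit VH; enqueue LS → queue [GQ, KM, RN, NE, LS]
Visit GQ; enqueue RB → queue [KM, RN, NE, LS, RB]
Visit KM → queue [RN, NE, LS, RB]
Visit RN → queue [NE, LS, RB]
Visit NE → queue [LS, RB]
Visit LS → queue [RB]
Visit RB → queue []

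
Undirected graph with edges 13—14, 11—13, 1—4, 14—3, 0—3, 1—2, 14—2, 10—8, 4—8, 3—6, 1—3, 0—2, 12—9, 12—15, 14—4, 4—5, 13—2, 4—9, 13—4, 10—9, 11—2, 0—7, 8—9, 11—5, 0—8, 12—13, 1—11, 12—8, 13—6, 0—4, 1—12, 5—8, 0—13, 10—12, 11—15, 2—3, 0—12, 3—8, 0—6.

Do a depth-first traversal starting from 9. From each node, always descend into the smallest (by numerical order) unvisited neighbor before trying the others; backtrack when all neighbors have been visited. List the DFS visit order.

9 -> 4 -> 0 -> 2 -> 1 -> 3 -> 6 -> 13 -> 11 -> 5 -> 8 -> 10 -> 12 -> 15 -> 14 -> 7

Visit 9
9 → 4
4 → 0
0 → 2
2 → 1
1 → 3
3 → 6
6 → 13
13 → 11
11 → 5
5 → 8
8 → 10
10 → 12
12 → 15
13 → 14
0 → 7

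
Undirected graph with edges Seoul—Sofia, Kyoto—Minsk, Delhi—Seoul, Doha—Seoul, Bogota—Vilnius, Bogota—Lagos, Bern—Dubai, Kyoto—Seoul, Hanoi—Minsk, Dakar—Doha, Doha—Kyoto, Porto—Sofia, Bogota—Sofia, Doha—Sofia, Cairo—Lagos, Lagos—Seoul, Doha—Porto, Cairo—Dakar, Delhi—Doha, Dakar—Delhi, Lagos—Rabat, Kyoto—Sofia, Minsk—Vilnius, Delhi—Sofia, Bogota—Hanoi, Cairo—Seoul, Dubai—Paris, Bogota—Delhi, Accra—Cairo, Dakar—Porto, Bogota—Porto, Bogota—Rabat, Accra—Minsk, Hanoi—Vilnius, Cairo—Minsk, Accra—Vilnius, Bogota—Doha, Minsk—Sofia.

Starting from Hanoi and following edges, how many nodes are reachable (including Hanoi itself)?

BFS from Hanoi visits: Hanoi, Vilnius, Minsk, Bogota, Accra, Sofia, Kyoto, Cairo, Rabat, Porto, Lagos, Doha, Delhi, Seoul, Dakar
Reachable nodes: 15 of 18 total.

15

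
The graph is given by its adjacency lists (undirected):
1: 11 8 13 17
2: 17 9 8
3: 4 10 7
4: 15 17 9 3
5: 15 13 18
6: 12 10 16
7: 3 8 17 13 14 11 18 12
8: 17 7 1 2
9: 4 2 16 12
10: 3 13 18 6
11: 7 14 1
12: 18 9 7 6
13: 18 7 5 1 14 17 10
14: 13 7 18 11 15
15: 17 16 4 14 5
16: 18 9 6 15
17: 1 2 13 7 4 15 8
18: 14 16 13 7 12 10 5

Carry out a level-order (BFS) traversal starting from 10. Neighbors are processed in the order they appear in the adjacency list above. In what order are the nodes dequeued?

10 → 3 → 13 → 18 → 6 → 4 → 7 → 5 → 1 → 14 → 17 → 16 → 12 → 15 → 9 → 8 → 11 → 2

Visit 10; enqueue 3, 13, 18, 6 → queue [3, 13, 18, 6]
Visit 3; enqueue 4, 7 → queue [13, 18, 6, 4, 7]
Visit 13; enqueue 5, 1, 14, 17 → queue [18, 6, 4, 7, 5, 1, 14, 17]
Visit 18; enqueue 16, 12 → queue [6, 4, 7, 5, 1, 14, 17, 16, 12]
Visit 6 → queue [4, 7, 5, 1, 14, 17, 16, 12]
Visit 4; enqueue 15, 9 → queue [7, 5, 1, 14, 17, 16, 12, 15, 9]
Visit 7; enqueue 8, 11 → queue [5, 1, 14, 17, 16, 12, 15, 9, 8, 11]
Visit 5 → queue [1, 14, 17, 16, 12, 15, 9, 8, 11]
Visit 1 → queue [14, 17, 16, 12, 15, 9, 8, 11]
Visit 14 → queue [17, 16, 12, 15, 9, 8, 11]
Visit 17; enqueue 2 → queue [16, 12, 15, 9, 8, 11, 2]
Visit 16 → queue [12, 15, 9, 8, 11, 2]
Visit 12 → queue [15, 9, 8, 11, 2]
Visit 15 → queue [9, 8, 11, 2]
Visit 9 → queue [8, 11, 2]
Visit 8 → queue [11, 2]
Visit 11 → queue [2]
Visit 2 → queue []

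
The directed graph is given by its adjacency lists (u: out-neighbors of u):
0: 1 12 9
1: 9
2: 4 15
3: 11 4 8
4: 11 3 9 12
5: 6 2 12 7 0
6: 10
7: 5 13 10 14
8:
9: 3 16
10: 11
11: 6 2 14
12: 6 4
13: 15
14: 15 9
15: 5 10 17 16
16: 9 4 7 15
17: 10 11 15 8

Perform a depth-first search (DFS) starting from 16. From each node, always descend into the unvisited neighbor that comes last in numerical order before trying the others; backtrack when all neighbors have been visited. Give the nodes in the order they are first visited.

16 -> 15 -> 17 -> 11 -> 14 -> 9 -> 3 -> 8 -> 4 -> 12 -> 6 -> 10 -> 2 -> 5 -> 7 -> 13 -> 0 -> 1

Visit 16
16 → 15
15 → 17
17 → 11
11 → 14
14 → 9
9 → 3
3 → 8
3 → 4
4 → 12
12 → 6
6 → 10
11 → 2
15 → 5
5 → 7
7 → 13
5 → 0
0 → 1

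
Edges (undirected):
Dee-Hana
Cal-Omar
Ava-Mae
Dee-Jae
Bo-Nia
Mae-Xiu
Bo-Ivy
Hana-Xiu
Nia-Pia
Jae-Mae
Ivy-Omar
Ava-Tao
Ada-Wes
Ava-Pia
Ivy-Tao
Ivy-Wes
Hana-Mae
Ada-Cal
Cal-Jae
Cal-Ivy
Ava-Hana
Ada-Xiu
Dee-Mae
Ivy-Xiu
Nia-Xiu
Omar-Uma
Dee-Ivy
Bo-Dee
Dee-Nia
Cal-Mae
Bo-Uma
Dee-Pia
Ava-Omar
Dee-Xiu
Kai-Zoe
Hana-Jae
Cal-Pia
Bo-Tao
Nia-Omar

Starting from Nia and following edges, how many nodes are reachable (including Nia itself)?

BFS from Nia visits: Nia, Bo, Dee, Omar, Pia, Xiu, Ivy, Tao, Uma, Hana, Jae, Mae, Ava, Cal, Ada, Wes
Reachable nodes: 16 of 18 total.

16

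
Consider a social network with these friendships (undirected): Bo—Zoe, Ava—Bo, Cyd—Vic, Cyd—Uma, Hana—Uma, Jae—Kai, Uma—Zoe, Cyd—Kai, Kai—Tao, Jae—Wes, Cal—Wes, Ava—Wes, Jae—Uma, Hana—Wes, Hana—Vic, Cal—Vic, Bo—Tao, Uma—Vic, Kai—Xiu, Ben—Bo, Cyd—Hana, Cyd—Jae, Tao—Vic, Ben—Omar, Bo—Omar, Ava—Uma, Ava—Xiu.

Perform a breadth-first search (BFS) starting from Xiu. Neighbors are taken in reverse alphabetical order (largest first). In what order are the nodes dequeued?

Xiu → Kai → Ava → Tao → Jae → Cyd → Wes → Uma → Bo → Vic → Hana → Cal → Zoe → Omar → Ben

Visit Xiu; enqueue Kai, Ava → queue [Kai, Ava]
Visit Kai; enqueue Tao, Jae, Cyd → queue [Ava, Tao, Jae, Cyd]
Visit Ava; enqueue Wes, Uma, Bo → queue [Tao, Jae, Cyd, Wes, Uma, Bo]
Visit Tao; enqueue Vic → queue [Jae, Cyd, Wes, Uma, Bo, Vic]
Visit Jae → queue [Cyd, Wes, Uma, Bo, Vic]
Visit Cyd; enqueue Hana → queue [Wes, Uma, Bo, Vic, Hana]
Visit Wes; enqueue Cal → queue [Uma, Bo, Vic, Hana, Cal]
Visit Uma; enqueue Zoe → queue [Bo, Vic, Hana, Cal, Zoe]
Visit Bo; enqueue Omar, Ben → queue [Vic, Hana, Cal, Zoe, Omar, Ben]
Visit Vic → queue [Hana, Cal, Zoe, Omar, Ben]
Visit Hana → queue [Cal, Zoe, Omar, Ben]
Visit Cal → queue [Zoe, Omar, Ben]
Visit Zoe → queue [Omar, Ben]
Visit Omar → queue [Ben]
Visit Ben → queue []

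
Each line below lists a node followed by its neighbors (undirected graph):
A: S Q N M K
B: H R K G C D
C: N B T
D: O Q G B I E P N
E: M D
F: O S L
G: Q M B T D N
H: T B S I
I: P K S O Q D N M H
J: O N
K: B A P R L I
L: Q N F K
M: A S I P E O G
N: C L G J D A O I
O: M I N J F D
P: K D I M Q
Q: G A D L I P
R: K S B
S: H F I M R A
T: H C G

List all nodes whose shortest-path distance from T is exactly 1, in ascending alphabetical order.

Level 0: T
Level 1: C, G, H
Level 2: B, D, I, M, N, Q, S
Level 3: A, E, F, J, K, L, O, P, R

C, G, H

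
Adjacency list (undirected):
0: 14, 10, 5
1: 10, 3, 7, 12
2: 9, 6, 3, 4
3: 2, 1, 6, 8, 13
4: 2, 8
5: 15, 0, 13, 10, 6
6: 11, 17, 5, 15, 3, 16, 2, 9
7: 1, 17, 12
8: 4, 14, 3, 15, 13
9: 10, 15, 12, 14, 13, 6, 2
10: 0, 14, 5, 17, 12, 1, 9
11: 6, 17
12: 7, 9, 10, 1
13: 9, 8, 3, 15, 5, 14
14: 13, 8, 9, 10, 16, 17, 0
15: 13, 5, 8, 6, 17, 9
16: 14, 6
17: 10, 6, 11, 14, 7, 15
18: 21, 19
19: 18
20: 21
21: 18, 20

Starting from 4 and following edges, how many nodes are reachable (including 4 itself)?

BFS from 4 visits: 4, 2, 8, 3, 6, 9, 13, 14, 15, 1, 5, 11, 16, 17, 10, 12, 0, 7
Reachable nodes: 18 of 22 total.

18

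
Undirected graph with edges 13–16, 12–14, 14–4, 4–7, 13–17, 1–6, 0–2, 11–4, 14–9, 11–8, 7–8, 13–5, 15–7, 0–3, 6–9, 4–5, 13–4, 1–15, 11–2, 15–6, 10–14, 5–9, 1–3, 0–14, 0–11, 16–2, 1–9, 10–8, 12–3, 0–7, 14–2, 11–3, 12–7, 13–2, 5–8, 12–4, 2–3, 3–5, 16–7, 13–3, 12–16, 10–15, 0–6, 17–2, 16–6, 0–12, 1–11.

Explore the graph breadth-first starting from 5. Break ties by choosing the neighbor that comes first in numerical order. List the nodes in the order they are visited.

5, 3, 4, 8, 9, 13, 0, 1, 2, 11, 12, 7, 14, 10, 6, 16, 17, 15

Visit 5; enqueue 3, 4, 8, 9, 13 → queue [3, 4, 8, 9, 13]
Visit 3; enqueue 0, 1, 2, 11, 12 → queue [4, 8, 9, 13, 0, 1, 2, 11, 12]
Visit 4; enqueue 7, 14 → queue [8, 9, 13, 0, 1, 2, 11, 12, 7, 14]
Visit 8; enqueue 10 → queue [9, 13, 0, 1, 2, 11, 12, 7, 14, 10]
Visit 9; enqueue 6 → queue [13, 0, 1, 2, 11, 12, 7, 14, 10, 6]
Visit 13; enqueue 16, 17 → queue [0, 1, 2, 11, 12, 7, 14, 10, 6, 16, 17]
Visit 0 → queue [1, 2, 11, 12, 7, 14, 10, 6, 16, 17]
Visit 1; enqueue 15 → queue [2, 11, 12, 7, 14, 10, 6, 16, 17, 15]
Visit 2 → queue [11, 12, 7, 14, 10, 6, 16, 17, 15]
Visit 11 → queue [12, 7, 14, 10, 6, 16, 17, 15]
Visit 12 → queue [7, 14, 10, 6, 16, 17, 15]
Visit 7 → queue [14, 10, 6, 16, 17, 15]
Visit 14 → queue [10, 6, 16, 17, 15]
Visit 10 → queue [6, 16, 17, 15]
Visit 6 → queue [16, 17, 15]
Visit 16 → queue [17, 15]
Visit 17 → queue [15]
Visit 15 → queue []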